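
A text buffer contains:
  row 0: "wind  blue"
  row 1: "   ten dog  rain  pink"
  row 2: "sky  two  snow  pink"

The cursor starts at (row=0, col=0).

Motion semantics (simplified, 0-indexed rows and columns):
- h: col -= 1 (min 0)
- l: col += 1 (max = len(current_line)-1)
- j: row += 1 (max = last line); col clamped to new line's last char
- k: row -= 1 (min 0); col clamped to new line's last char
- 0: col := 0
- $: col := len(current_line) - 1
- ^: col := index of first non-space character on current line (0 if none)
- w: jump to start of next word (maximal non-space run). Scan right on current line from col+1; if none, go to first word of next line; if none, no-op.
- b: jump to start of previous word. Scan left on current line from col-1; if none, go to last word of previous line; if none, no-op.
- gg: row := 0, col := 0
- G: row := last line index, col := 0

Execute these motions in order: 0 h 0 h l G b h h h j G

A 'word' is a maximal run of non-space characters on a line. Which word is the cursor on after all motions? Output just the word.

Answer: sky

Derivation:
After 1 (0): row=0 col=0 char='w'
After 2 (h): row=0 col=0 char='w'
After 3 (0): row=0 col=0 char='w'
After 4 (h): row=0 col=0 char='w'
After 5 (l): row=0 col=1 char='i'
After 6 (G): row=2 col=0 char='s'
After 7 (b): row=1 col=18 char='p'
After 8 (h): row=1 col=17 char='_'
After 9 (h): row=1 col=16 char='_'
After 10 (h): row=1 col=15 char='n'
After 11 (j): row=2 col=15 char='_'
After 12 (G): row=2 col=0 char='s'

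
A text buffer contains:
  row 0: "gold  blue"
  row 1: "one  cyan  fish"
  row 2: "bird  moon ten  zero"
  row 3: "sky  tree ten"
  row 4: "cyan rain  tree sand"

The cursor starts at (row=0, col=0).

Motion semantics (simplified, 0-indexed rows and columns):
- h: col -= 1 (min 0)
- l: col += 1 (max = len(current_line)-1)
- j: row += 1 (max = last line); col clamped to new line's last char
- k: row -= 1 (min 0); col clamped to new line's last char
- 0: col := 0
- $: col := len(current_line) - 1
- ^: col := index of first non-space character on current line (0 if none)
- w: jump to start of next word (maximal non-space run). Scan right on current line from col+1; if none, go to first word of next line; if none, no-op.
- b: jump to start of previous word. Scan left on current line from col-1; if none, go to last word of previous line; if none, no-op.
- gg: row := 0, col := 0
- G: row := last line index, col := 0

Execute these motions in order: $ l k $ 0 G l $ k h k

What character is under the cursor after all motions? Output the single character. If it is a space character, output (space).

Answer: t

Derivation:
After 1 ($): row=0 col=9 char='e'
After 2 (l): row=0 col=9 char='e'
After 3 (k): row=0 col=9 char='e'
After 4 ($): row=0 col=9 char='e'
After 5 (0): row=0 col=0 char='g'
After 6 (G): row=4 col=0 char='c'
After 7 (l): row=4 col=1 char='y'
After 8 ($): row=4 col=19 char='d'
After 9 (k): row=3 col=12 char='n'
After 10 (h): row=3 col=11 char='e'
After 11 (k): row=2 col=11 char='t'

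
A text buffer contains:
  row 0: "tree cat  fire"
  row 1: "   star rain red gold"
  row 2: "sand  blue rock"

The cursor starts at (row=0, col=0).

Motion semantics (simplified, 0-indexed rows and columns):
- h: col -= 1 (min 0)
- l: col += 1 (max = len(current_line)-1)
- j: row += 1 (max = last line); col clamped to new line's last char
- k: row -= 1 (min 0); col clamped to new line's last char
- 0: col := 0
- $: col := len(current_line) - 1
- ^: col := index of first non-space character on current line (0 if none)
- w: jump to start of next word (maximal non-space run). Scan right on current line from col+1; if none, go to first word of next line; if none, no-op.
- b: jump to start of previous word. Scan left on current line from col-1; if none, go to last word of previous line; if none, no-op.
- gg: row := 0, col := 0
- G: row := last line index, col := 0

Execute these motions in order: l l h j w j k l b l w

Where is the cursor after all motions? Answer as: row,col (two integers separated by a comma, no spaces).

Answer: 1,8

Derivation:
After 1 (l): row=0 col=1 char='r'
After 2 (l): row=0 col=2 char='e'
After 3 (h): row=0 col=1 char='r'
After 4 (j): row=1 col=1 char='_'
After 5 (w): row=1 col=3 char='s'
After 6 (j): row=2 col=3 char='d'
After 7 (k): row=1 col=3 char='s'
After 8 (l): row=1 col=4 char='t'
After 9 (b): row=1 col=3 char='s'
After 10 (l): row=1 col=4 char='t'
After 11 (w): row=1 col=8 char='r'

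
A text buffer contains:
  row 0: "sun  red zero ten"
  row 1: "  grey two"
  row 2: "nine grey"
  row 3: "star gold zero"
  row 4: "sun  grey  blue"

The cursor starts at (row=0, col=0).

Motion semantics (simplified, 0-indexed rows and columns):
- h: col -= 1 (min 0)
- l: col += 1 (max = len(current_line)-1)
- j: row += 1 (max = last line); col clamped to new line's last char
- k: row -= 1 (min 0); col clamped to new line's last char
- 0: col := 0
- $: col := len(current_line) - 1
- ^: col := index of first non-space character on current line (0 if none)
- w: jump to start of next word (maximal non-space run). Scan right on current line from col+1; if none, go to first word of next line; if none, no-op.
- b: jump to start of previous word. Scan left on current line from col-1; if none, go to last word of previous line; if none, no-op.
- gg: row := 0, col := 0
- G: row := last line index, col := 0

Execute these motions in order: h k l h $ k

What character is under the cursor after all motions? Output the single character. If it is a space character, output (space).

After 1 (h): row=0 col=0 char='s'
After 2 (k): row=0 col=0 char='s'
After 3 (l): row=0 col=1 char='u'
After 4 (h): row=0 col=0 char='s'
After 5 ($): row=0 col=16 char='n'
After 6 (k): row=0 col=16 char='n'

Answer: n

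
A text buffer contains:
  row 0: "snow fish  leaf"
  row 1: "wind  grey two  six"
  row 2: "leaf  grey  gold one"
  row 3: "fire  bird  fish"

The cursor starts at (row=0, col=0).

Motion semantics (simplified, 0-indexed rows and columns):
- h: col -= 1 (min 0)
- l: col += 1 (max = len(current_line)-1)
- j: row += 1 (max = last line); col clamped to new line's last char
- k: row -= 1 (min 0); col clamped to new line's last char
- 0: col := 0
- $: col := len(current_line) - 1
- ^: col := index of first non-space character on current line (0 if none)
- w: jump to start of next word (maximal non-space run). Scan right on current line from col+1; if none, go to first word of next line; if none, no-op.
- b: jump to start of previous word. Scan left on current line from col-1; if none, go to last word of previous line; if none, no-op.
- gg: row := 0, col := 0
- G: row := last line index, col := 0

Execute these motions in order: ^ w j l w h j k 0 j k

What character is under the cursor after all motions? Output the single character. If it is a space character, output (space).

After 1 (^): row=0 col=0 char='s'
After 2 (w): row=0 col=5 char='f'
After 3 (j): row=1 col=5 char='_'
After 4 (l): row=1 col=6 char='g'
After 5 (w): row=1 col=11 char='t'
After 6 (h): row=1 col=10 char='_'
After 7 (j): row=2 col=10 char='_'
After 8 (k): row=1 col=10 char='_'
After 9 (0): row=1 col=0 char='w'
After 10 (j): row=2 col=0 char='l'
After 11 (k): row=1 col=0 char='w'

Answer: w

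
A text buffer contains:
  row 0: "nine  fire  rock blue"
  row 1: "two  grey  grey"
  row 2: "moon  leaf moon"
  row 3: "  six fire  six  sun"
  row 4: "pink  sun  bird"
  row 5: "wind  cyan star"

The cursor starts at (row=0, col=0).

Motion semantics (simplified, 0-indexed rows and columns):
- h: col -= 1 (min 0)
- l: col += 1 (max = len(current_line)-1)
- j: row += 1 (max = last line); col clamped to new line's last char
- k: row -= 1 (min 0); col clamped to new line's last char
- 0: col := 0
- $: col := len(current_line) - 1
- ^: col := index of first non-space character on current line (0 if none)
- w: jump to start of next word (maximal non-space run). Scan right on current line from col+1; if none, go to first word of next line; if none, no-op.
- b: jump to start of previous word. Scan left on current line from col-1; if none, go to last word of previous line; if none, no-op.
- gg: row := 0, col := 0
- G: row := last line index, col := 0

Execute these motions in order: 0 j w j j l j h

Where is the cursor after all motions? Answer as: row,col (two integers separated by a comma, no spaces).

Answer: 4,5

Derivation:
After 1 (0): row=0 col=0 char='n'
After 2 (j): row=1 col=0 char='t'
After 3 (w): row=1 col=5 char='g'
After 4 (j): row=2 col=5 char='_'
After 5 (j): row=3 col=5 char='_'
After 6 (l): row=3 col=6 char='f'
After 7 (j): row=4 col=6 char='s'
After 8 (h): row=4 col=5 char='_'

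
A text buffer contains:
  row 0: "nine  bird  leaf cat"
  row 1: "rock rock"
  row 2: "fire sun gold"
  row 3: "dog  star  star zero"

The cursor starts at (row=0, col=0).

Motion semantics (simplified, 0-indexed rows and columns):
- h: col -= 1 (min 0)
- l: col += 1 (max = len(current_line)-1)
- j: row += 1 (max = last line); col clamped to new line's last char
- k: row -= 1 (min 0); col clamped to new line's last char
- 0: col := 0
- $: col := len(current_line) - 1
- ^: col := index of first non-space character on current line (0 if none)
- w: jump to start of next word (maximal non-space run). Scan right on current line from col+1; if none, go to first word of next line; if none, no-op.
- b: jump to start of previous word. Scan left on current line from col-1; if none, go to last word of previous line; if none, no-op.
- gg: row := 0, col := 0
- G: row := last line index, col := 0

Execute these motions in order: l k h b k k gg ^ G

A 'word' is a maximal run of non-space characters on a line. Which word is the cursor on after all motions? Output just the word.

Answer: dog

Derivation:
After 1 (l): row=0 col=1 char='i'
After 2 (k): row=0 col=1 char='i'
After 3 (h): row=0 col=0 char='n'
After 4 (b): row=0 col=0 char='n'
After 5 (k): row=0 col=0 char='n'
After 6 (k): row=0 col=0 char='n'
After 7 (gg): row=0 col=0 char='n'
After 8 (^): row=0 col=0 char='n'
After 9 (G): row=3 col=0 char='d'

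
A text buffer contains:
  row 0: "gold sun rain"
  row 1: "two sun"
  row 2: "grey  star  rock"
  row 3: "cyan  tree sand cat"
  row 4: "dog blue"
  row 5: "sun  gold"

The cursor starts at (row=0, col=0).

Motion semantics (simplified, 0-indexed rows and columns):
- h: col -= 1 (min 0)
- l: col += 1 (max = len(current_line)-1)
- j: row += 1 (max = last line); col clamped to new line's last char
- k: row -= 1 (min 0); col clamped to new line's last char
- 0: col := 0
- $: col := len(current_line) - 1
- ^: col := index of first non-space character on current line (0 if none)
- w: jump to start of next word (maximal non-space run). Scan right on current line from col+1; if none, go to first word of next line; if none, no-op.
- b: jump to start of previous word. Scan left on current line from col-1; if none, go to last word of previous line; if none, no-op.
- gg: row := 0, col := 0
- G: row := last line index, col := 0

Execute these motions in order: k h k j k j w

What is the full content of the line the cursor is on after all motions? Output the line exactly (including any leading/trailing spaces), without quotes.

After 1 (k): row=0 col=0 char='g'
After 2 (h): row=0 col=0 char='g'
After 3 (k): row=0 col=0 char='g'
After 4 (j): row=1 col=0 char='t'
After 5 (k): row=0 col=0 char='g'
After 6 (j): row=1 col=0 char='t'
After 7 (w): row=1 col=4 char='s'

Answer: two sun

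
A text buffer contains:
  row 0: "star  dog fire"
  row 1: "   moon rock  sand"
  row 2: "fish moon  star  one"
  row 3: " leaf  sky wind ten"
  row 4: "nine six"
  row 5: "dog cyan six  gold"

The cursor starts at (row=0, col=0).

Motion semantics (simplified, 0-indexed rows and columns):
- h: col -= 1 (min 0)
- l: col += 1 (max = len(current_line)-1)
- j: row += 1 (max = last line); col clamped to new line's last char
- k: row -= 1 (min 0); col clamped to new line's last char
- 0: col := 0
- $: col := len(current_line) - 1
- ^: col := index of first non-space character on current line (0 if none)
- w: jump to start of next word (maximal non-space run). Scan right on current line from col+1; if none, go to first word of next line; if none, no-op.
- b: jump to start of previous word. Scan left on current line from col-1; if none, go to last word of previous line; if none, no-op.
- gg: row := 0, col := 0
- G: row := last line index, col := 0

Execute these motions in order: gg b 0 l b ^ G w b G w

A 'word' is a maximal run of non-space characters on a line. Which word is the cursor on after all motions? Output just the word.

After 1 (gg): row=0 col=0 char='s'
After 2 (b): row=0 col=0 char='s'
After 3 (0): row=0 col=0 char='s'
After 4 (l): row=0 col=1 char='t'
After 5 (b): row=0 col=0 char='s'
After 6 (^): row=0 col=0 char='s'
After 7 (G): row=5 col=0 char='d'
After 8 (w): row=5 col=4 char='c'
After 9 (b): row=5 col=0 char='d'
After 10 (G): row=5 col=0 char='d'
After 11 (w): row=5 col=4 char='c'

Answer: cyan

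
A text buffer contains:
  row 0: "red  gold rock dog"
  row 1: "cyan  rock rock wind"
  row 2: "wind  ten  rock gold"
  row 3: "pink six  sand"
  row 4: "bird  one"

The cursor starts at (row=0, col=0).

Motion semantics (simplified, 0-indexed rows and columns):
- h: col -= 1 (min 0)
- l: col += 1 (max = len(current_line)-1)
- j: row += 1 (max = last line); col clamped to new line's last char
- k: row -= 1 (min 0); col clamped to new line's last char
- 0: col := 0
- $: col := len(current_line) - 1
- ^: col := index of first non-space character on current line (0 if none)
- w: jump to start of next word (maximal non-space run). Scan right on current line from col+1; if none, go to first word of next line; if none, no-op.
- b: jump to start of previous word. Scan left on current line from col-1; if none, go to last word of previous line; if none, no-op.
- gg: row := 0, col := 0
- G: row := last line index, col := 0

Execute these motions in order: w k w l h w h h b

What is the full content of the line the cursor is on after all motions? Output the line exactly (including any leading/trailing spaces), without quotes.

Answer: red  gold rock dog

Derivation:
After 1 (w): row=0 col=5 char='g'
After 2 (k): row=0 col=5 char='g'
After 3 (w): row=0 col=10 char='r'
After 4 (l): row=0 col=11 char='o'
After 5 (h): row=0 col=10 char='r'
After 6 (w): row=0 col=15 char='d'
After 7 (h): row=0 col=14 char='_'
After 8 (h): row=0 col=13 char='k'
After 9 (b): row=0 col=10 char='r'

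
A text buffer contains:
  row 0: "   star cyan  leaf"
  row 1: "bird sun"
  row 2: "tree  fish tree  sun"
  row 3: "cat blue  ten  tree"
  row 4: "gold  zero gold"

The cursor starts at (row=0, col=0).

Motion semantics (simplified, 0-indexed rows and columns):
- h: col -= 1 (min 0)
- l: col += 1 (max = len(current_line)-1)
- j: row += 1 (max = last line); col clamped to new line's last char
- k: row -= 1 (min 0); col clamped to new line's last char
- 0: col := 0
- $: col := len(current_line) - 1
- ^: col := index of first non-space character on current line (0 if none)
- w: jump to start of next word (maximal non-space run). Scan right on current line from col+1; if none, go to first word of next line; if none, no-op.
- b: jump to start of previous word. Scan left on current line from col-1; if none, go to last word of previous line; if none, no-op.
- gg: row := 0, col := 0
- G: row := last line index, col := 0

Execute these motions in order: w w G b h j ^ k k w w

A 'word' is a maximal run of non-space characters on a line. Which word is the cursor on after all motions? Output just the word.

Answer: tree

Derivation:
After 1 (w): row=0 col=3 char='s'
After 2 (w): row=0 col=8 char='c'
After 3 (G): row=4 col=0 char='g'
After 4 (b): row=3 col=15 char='t'
After 5 (h): row=3 col=14 char='_'
After 6 (j): row=4 col=14 char='d'
After 7 (^): row=4 col=0 char='g'
After 8 (k): row=3 col=0 char='c'
After 9 (k): row=2 col=0 char='t'
After 10 (w): row=2 col=6 char='f'
After 11 (w): row=2 col=11 char='t'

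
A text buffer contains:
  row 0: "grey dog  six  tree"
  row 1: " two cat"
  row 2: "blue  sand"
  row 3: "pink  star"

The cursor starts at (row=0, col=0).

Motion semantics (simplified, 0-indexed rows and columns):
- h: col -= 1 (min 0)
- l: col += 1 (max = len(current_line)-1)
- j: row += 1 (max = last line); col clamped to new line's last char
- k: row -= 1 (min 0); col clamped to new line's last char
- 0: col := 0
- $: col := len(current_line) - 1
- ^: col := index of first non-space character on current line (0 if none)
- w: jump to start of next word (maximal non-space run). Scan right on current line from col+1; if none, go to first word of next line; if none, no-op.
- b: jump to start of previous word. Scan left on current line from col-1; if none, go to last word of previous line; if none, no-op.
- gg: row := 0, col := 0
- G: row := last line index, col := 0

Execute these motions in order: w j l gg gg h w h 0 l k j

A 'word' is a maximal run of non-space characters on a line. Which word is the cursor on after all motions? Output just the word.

After 1 (w): row=0 col=5 char='d'
After 2 (j): row=1 col=5 char='c'
After 3 (l): row=1 col=6 char='a'
After 4 (gg): row=0 col=0 char='g'
After 5 (gg): row=0 col=0 char='g'
After 6 (h): row=0 col=0 char='g'
After 7 (w): row=0 col=5 char='d'
After 8 (h): row=0 col=4 char='_'
After 9 (0): row=0 col=0 char='g'
After 10 (l): row=0 col=1 char='r'
After 11 (k): row=0 col=1 char='r'
After 12 (j): row=1 col=1 char='t'

Answer: two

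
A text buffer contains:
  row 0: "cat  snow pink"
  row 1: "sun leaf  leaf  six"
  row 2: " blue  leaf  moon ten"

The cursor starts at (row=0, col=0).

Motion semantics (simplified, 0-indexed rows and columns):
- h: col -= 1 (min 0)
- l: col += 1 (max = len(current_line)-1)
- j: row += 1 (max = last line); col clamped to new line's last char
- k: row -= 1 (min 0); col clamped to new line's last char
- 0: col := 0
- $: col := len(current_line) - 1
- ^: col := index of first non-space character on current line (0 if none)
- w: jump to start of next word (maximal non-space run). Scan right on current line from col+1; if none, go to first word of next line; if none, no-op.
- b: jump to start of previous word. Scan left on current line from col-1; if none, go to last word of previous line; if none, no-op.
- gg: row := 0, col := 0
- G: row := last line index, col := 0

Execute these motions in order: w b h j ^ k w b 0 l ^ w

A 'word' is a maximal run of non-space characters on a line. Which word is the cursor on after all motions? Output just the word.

After 1 (w): row=0 col=5 char='s'
After 2 (b): row=0 col=0 char='c'
After 3 (h): row=0 col=0 char='c'
After 4 (j): row=1 col=0 char='s'
After 5 (^): row=1 col=0 char='s'
After 6 (k): row=0 col=0 char='c'
After 7 (w): row=0 col=5 char='s'
After 8 (b): row=0 col=0 char='c'
After 9 (0): row=0 col=0 char='c'
After 10 (l): row=0 col=1 char='a'
After 11 (^): row=0 col=0 char='c'
After 12 (w): row=0 col=5 char='s'

Answer: snow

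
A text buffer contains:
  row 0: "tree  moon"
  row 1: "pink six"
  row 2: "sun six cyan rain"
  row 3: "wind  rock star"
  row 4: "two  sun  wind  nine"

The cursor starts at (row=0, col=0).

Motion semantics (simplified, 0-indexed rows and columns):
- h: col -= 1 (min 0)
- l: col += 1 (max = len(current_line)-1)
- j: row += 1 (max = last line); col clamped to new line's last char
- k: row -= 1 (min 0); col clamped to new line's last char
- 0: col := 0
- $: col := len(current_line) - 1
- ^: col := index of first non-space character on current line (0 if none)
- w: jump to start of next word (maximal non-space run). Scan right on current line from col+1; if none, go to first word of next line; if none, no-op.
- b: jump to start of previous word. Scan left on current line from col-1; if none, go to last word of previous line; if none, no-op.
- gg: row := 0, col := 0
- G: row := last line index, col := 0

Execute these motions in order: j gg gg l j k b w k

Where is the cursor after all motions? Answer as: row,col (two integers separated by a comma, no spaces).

Answer: 0,6

Derivation:
After 1 (j): row=1 col=0 char='p'
After 2 (gg): row=0 col=0 char='t'
After 3 (gg): row=0 col=0 char='t'
After 4 (l): row=0 col=1 char='r'
After 5 (j): row=1 col=1 char='i'
After 6 (k): row=0 col=1 char='r'
After 7 (b): row=0 col=0 char='t'
After 8 (w): row=0 col=6 char='m'
After 9 (k): row=0 col=6 char='m'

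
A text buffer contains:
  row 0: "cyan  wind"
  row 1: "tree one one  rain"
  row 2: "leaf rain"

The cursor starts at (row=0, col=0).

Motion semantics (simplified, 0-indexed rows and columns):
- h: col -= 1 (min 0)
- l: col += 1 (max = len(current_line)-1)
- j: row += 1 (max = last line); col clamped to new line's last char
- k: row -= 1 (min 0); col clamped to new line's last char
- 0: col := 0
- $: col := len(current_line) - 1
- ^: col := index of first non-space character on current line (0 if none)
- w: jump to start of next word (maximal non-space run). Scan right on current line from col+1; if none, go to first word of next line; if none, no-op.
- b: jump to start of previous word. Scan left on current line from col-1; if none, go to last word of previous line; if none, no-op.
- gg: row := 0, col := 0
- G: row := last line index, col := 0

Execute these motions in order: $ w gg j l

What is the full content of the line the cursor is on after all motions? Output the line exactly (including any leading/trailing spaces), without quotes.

After 1 ($): row=0 col=9 char='d'
After 2 (w): row=1 col=0 char='t'
After 3 (gg): row=0 col=0 char='c'
After 4 (j): row=1 col=0 char='t'
After 5 (l): row=1 col=1 char='r'

Answer: tree one one  rain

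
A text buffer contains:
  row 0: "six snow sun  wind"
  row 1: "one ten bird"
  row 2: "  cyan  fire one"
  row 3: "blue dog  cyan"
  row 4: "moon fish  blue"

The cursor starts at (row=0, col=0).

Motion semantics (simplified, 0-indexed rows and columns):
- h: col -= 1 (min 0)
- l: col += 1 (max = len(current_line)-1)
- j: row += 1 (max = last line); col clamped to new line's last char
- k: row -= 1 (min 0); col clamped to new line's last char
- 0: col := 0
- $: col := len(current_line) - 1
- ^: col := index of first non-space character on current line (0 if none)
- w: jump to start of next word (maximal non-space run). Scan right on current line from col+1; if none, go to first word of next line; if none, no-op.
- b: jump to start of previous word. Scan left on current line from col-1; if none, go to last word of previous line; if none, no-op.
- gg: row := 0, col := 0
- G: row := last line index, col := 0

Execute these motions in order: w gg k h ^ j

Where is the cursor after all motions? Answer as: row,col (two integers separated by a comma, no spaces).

Answer: 1,0

Derivation:
After 1 (w): row=0 col=4 char='s'
After 2 (gg): row=0 col=0 char='s'
After 3 (k): row=0 col=0 char='s'
After 4 (h): row=0 col=0 char='s'
After 5 (^): row=0 col=0 char='s'
After 6 (j): row=1 col=0 char='o'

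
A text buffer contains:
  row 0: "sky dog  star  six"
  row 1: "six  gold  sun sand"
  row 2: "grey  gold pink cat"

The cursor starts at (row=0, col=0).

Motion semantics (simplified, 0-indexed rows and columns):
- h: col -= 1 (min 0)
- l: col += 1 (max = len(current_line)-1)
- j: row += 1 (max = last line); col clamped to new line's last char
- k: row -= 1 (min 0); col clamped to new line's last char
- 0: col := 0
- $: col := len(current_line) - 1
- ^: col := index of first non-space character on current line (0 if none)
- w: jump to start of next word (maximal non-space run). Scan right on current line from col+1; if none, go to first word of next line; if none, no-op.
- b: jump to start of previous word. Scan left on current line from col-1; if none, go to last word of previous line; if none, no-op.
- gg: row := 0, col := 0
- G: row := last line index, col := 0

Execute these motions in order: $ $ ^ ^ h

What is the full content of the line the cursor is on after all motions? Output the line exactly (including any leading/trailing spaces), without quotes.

Answer: sky dog  star  six

Derivation:
After 1 ($): row=0 col=17 char='x'
After 2 ($): row=0 col=17 char='x'
After 3 (^): row=0 col=0 char='s'
After 4 (^): row=0 col=0 char='s'
After 5 (h): row=0 col=0 char='s'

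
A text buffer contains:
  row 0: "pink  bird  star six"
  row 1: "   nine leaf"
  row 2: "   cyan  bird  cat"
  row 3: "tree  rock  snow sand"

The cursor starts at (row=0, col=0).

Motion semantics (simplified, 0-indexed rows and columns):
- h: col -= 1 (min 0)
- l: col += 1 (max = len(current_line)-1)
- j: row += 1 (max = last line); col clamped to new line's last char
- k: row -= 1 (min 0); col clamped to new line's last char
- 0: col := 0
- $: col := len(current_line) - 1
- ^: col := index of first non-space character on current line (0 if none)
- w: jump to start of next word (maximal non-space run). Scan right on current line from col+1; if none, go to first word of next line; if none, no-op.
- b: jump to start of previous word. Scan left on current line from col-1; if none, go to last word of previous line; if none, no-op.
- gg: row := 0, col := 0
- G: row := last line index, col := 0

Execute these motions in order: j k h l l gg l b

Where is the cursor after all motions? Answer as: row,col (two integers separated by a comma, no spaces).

After 1 (j): row=1 col=0 char='_'
After 2 (k): row=0 col=0 char='p'
After 3 (h): row=0 col=0 char='p'
After 4 (l): row=0 col=1 char='i'
After 5 (l): row=0 col=2 char='n'
After 6 (gg): row=0 col=0 char='p'
After 7 (l): row=0 col=1 char='i'
After 8 (b): row=0 col=0 char='p'

Answer: 0,0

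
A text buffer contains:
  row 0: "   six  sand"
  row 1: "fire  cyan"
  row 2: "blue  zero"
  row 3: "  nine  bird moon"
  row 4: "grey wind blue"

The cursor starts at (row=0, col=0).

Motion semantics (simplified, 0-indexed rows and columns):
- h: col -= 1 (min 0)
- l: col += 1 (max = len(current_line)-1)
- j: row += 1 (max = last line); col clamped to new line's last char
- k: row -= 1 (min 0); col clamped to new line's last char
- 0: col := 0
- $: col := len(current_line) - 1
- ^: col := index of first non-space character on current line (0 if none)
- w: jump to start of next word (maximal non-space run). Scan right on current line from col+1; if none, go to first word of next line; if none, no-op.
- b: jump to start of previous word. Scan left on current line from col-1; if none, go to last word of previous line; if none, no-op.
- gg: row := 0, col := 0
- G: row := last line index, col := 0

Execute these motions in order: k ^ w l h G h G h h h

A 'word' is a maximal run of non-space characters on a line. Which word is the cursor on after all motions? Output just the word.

After 1 (k): row=0 col=0 char='_'
After 2 (^): row=0 col=3 char='s'
After 3 (w): row=0 col=8 char='s'
After 4 (l): row=0 col=9 char='a'
After 5 (h): row=0 col=8 char='s'
After 6 (G): row=4 col=0 char='g'
After 7 (h): row=4 col=0 char='g'
After 8 (G): row=4 col=0 char='g'
After 9 (h): row=4 col=0 char='g'
After 10 (h): row=4 col=0 char='g'
After 11 (h): row=4 col=0 char='g'

Answer: grey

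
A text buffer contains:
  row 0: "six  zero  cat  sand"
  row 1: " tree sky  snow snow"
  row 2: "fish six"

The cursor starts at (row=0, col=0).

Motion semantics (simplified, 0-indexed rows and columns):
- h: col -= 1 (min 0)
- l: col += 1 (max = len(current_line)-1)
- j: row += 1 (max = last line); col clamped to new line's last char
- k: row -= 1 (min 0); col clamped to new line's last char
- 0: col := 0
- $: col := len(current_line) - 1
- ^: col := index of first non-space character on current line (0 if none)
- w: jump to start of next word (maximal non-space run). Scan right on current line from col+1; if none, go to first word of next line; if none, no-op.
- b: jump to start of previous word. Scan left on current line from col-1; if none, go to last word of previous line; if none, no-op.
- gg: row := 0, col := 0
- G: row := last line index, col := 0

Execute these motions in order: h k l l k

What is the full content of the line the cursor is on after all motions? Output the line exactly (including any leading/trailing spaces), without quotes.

After 1 (h): row=0 col=0 char='s'
After 2 (k): row=0 col=0 char='s'
After 3 (l): row=0 col=1 char='i'
After 4 (l): row=0 col=2 char='x'
After 5 (k): row=0 col=2 char='x'

Answer: six  zero  cat  sand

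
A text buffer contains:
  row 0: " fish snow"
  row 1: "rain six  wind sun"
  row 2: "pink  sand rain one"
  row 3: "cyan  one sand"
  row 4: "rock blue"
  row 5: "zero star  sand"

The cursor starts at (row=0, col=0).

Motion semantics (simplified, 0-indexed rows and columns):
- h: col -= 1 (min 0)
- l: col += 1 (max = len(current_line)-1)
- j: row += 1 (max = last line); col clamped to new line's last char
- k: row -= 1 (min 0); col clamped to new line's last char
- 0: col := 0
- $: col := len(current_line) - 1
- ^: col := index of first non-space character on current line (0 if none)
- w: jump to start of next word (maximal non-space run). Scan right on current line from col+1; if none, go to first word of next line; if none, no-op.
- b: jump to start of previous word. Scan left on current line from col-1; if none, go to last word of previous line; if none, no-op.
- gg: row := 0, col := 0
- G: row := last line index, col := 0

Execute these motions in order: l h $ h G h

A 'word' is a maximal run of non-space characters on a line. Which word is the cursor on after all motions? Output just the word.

After 1 (l): row=0 col=1 char='f'
After 2 (h): row=0 col=0 char='_'
After 3 ($): row=0 col=9 char='w'
After 4 (h): row=0 col=8 char='o'
After 5 (G): row=5 col=0 char='z'
After 6 (h): row=5 col=0 char='z'

Answer: zero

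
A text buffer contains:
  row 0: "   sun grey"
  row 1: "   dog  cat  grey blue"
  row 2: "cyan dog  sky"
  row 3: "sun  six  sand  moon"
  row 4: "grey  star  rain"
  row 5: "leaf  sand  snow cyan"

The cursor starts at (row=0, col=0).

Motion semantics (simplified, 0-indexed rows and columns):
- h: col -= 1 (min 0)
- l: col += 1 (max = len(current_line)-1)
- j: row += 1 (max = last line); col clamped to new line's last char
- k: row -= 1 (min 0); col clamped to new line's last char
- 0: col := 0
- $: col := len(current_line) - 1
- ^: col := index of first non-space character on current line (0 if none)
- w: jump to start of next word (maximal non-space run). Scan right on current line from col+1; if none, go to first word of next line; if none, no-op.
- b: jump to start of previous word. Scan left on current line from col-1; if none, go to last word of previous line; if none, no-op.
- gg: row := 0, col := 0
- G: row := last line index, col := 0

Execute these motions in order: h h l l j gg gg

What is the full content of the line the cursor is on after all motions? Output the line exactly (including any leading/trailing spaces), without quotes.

After 1 (h): row=0 col=0 char='_'
After 2 (h): row=0 col=0 char='_'
After 3 (l): row=0 col=1 char='_'
After 4 (l): row=0 col=2 char='_'
After 5 (j): row=1 col=2 char='_'
After 6 (gg): row=0 col=0 char='_'
After 7 (gg): row=0 col=0 char='_'

Answer:    sun grey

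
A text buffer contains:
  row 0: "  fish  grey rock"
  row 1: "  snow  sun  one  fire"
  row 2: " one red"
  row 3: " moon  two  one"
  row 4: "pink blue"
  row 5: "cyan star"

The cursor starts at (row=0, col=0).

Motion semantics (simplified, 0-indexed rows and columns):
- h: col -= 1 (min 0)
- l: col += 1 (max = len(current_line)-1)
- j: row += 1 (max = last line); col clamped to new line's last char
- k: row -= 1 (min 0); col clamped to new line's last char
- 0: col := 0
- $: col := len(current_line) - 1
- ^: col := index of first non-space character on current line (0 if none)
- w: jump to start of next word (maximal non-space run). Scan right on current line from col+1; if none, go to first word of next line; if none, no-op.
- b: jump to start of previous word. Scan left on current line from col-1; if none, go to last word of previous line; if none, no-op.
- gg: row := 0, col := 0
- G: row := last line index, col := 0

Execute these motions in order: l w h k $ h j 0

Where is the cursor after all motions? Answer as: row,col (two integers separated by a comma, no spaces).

Answer: 1,0

Derivation:
After 1 (l): row=0 col=1 char='_'
After 2 (w): row=0 col=2 char='f'
After 3 (h): row=0 col=1 char='_'
After 4 (k): row=0 col=1 char='_'
After 5 ($): row=0 col=16 char='k'
After 6 (h): row=0 col=15 char='c'
After 7 (j): row=1 col=15 char='e'
After 8 (0): row=1 col=0 char='_'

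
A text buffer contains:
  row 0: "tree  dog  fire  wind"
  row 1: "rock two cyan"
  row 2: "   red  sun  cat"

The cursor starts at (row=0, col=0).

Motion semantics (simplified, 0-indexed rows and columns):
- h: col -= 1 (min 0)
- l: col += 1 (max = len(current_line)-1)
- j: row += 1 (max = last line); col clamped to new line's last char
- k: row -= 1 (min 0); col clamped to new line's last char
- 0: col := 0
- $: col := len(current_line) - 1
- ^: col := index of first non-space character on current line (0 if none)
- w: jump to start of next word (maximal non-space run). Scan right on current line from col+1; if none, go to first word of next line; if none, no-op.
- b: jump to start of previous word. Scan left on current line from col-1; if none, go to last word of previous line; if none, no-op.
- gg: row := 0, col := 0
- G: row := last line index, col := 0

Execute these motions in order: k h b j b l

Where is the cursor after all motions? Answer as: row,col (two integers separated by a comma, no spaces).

After 1 (k): row=0 col=0 char='t'
After 2 (h): row=0 col=0 char='t'
After 3 (b): row=0 col=0 char='t'
After 4 (j): row=1 col=0 char='r'
After 5 (b): row=0 col=17 char='w'
After 6 (l): row=0 col=18 char='i'

Answer: 0,18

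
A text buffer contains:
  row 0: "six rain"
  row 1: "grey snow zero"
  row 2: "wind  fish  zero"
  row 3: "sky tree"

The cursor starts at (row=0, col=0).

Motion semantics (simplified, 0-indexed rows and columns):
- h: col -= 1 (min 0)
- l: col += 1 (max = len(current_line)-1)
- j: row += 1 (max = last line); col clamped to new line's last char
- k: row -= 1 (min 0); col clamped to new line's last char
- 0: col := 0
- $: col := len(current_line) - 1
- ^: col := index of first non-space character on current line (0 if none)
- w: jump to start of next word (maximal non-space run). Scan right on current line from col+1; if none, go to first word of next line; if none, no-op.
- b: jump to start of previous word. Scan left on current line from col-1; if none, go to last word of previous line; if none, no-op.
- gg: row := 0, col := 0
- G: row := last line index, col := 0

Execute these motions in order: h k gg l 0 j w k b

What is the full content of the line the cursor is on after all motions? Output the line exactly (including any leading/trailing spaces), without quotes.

Answer: six rain

Derivation:
After 1 (h): row=0 col=0 char='s'
After 2 (k): row=0 col=0 char='s'
After 3 (gg): row=0 col=0 char='s'
After 4 (l): row=0 col=1 char='i'
After 5 (0): row=0 col=0 char='s'
After 6 (j): row=1 col=0 char='g'
After 7 (w): row=1 col=5 char='s'
After 8 (k): row=0 col=5 char='a'
After 9 (b): row=0 col=4 char='r'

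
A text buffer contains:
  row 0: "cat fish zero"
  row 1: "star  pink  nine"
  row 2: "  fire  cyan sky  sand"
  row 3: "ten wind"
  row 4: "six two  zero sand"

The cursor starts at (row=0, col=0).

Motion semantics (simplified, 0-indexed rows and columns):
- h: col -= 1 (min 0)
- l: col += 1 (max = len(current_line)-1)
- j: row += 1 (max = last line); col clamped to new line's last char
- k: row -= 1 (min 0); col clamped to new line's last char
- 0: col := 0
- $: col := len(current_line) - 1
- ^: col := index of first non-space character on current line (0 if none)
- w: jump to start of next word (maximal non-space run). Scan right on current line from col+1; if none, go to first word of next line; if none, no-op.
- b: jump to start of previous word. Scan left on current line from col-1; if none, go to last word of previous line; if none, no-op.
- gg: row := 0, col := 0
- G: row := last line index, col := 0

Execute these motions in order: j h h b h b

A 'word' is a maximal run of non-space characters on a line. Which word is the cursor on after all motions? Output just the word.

Answer: fish

Derivation:
After 1 (j): row=1 col=0 char='s'
After 2 (h): row=1 col=0 char='s'
After 3 (h): row=1 col=0 char='s'
After 4 (b): row=0 col=9 char='z'
After 5 (h): row=0 col=8 char='_'
After 6 (b): row=0 col=4 char='f'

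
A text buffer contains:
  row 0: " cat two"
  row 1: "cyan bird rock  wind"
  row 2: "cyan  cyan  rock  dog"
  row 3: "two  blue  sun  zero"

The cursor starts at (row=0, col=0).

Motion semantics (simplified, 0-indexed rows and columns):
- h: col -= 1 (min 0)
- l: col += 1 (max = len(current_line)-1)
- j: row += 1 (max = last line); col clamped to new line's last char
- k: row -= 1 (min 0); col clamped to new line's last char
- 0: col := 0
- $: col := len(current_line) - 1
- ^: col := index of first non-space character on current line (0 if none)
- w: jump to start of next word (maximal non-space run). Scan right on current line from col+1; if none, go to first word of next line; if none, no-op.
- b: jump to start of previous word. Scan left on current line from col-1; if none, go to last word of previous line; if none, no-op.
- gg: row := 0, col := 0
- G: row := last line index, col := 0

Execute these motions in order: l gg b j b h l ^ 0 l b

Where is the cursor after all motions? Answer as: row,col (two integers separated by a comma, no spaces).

Answer: 0,1

Derivation:
After 1 (l): row=0 col=1 char='c'
After 2 (gg): row=0 col=0 char='_'
After 3 (b): row=0 col=0 char='_'
After 4 (j): row=1 col=0 char='c'
After 5 (b): row=0 col=5 char='t'
After 6 (h): row=0 col=4 char='_'
After 7 (l): row=0 col=5 char='t'
After 8 (^): row=0 col=1 char='c'
After 9 (0): row=0 col=0 char='_'
After 10 (l): row=0 col=1 char='c'
After 11 (b): row=0 col=1 char='c'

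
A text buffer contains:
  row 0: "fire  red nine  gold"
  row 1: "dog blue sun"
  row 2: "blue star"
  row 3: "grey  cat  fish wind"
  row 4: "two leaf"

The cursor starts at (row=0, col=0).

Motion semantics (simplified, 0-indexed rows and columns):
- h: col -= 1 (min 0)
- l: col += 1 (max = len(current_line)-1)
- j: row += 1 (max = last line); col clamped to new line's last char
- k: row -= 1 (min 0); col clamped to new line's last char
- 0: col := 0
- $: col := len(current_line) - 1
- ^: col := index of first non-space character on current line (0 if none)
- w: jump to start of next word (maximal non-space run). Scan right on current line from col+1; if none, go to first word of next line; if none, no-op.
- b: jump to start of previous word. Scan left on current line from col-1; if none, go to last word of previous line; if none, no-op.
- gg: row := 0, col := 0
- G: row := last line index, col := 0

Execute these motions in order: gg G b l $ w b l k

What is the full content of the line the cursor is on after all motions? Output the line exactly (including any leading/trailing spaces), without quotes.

After 1 (gg): row=0 col=0 char='f'
After 2 (G): row=4 col=0 char='t'
After 3 (b): row=3 col=16 char='w'
After 4 (l): row=3 col=17 char='i'
After 5 ($): row=3 col=19 char='d'
After 6 (w): row=4 col=0 char='t'
After 7 (b): row=3 col=16 char='w'
After 8 (l): row=3 col=17 char='i'
After 9 (k): row=2 col=8 char='r'

Answer: blue star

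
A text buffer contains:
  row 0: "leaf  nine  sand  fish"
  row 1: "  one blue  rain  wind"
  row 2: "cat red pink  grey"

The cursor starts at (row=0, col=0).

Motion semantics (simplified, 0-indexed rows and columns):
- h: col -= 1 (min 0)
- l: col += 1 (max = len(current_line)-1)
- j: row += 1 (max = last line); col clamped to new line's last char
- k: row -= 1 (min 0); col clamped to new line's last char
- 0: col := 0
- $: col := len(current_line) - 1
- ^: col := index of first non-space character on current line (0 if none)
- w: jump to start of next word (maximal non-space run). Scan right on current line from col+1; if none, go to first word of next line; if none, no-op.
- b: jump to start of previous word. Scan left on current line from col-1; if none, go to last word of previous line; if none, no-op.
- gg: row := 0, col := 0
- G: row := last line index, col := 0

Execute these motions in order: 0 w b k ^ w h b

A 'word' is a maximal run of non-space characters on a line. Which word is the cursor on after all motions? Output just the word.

After 1 (0): row=0 col=0 char='l'
After 2 (w): row=0 col=6 char='n'
After 3 (b): row=0 col=0 char='l'
After 4 (k): row=0 col=0 char='l'
After 5 (^): row=0 col=0 char='l'
After 6 (w): row=0 col=6 char='n'
After 7 (h): row=0 col=5 char='_'
After 8 (b): row=0 col=0 char='l'

Answer: leaf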